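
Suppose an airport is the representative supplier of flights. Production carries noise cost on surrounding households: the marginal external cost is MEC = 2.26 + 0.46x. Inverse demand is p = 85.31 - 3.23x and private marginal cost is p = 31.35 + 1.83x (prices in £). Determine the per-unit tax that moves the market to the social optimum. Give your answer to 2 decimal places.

Social marginal cost = private MC + MEC = 33.61 + 2.29x.
Set SMC = demand: 33.61 + 2.29x = 85.31 - 3.23x → x* = 9.3659.
The Pigouvian tax equals MEC at x*: 2.26 + 0.46×9.3659 = 6.5683.

tax = £6.57 per unit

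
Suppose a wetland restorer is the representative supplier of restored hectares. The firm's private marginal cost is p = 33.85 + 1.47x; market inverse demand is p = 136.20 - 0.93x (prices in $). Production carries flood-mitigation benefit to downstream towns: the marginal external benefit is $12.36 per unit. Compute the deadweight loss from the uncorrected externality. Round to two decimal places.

DWL = $31.83

Market equilibrium (private): 33.85 + 1.47x = 136.20 - 0.93x → x_m = 42.6458.
Social marginal cost = private MC − MEB = 21.49 + 1.47x.
Set SMC = demand: 21.49 + 1.47x = 136.20 - 0.93x → x* = 47.7958.
Between x* and x_m the wedge demand − SMC runs linearly from 0 to MEB(x_m), so the loss is a triangle.
DWL = ½ × 5.1500 × 12.3600 = 31.8270.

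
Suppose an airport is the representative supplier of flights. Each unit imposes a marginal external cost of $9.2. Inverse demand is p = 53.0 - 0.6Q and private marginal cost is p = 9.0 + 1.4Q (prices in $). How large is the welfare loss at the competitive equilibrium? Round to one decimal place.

DWL = $21.2

Market equilibrium (private): 9.0 + 1.4Q = 53.0 - 0.6Q → Q_m = 22.0000.
Social marginal cost = private MC + MEC = 18.2 + 1.4Q.
Set SMC = demand: 18.2 + 1.4Q = 53.0 - 0.6Q → Q* = 17.4000.
The loss is the area between SMC and demand from Q* to Q_m; with linear curves that's a triangle of height MEC(Q_m).
DWL = ½ × 4.6000 × 9.2000 = 21.1600.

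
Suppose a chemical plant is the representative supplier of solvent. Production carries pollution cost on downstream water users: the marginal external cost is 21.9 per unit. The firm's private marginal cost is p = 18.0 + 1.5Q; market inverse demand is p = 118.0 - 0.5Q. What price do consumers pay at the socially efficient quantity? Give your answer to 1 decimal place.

Social marginal cost = private MC + MEC = 39.9 + 1.5Q.
Set SMC = demand: 39.9 + 1.5Q = 118.0 - 0.5Q → Q* = 39.0500.
Consumer price on the demand curve at Q*: 118.0 − 0.5×39.0500 = 98.4750.

P = 98.5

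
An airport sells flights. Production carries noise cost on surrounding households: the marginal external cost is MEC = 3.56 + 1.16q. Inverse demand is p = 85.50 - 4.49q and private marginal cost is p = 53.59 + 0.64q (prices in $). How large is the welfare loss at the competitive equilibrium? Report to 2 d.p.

DWL = $9.23

Market equilibrium (private): 53.59 + 0.64q = 85.50 - 4.49q → q_m = 6.2203.
Social marginal cost = private MC + MEC = 57.15 + 1.80q.
Set SMC = demand: 57.15 + 1.80q = 85.50 - 4.49q → q* = 4.5072.
Height of the DWL triangle at q_m is SMC(q_m) − demand(q_m) = MEC(q_m) = 10.7755.
DWL = ½ × 1.7131 × 10.7755 = 9.2298.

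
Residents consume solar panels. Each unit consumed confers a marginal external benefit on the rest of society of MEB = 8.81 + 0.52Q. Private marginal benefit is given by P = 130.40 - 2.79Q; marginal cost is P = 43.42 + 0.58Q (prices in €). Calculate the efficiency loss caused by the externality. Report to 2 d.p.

DWL = €86.71

Market equilibrium (private): 43.42 + 0.58Q = 130.40 - 2.79Q → Q_m = 25.8101.
Social marginal benefit = demand + MEB = 139.21 - 2.27Q.
Set SMB = MC: 139.21 - 2.27Q = 43.42 + 0.58Q → Q* = 33.6105.
Height of the DWL triangle at Q_m is SMB(Q_m) − MC(Q_m) = MEB(Q_m) = 22.2312.
DWL = ½ × 7.8004 × 22.2312 = 86.7061.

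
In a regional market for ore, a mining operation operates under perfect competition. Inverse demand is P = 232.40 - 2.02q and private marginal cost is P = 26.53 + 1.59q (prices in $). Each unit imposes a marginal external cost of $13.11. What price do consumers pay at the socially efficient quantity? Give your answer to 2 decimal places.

Social marginal cost = private MC + MEC = 39.64 + 1.59q.
Set SMC = demand: 39.64 + 1.59q = 232.40 - 2.02q → q* = 53.3961.
Consumer price on the demand curve at q*: 232.40 − 2.02×53.3961 = 124.5399.

P = $124.54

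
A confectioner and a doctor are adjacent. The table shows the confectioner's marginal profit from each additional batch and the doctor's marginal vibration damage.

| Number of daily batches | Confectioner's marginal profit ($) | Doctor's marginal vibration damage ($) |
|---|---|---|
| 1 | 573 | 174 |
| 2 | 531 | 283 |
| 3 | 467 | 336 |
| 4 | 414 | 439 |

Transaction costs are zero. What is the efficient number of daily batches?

3

Bargaining reaches the level where marginal profit last exceeds marginal vibration damage.
That holds through level 3 (467 ≥ 336) but not at 4 (414 < 439).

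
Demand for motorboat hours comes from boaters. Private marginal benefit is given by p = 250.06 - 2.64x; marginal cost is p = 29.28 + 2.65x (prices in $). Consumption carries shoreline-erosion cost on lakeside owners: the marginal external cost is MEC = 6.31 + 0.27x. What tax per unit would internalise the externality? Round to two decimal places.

Social marginal benefit = demand − MEC = 243.75 - 2.91x.
Set SMB = MC: 243.75 - 2.91x = 29.28 + 2.65x → x* = 38.5737.
The Pigouvian tax equals MEC at x*: 6.31 + 0.27×38.5737 = 16.7249.

tax = $16.72 per unit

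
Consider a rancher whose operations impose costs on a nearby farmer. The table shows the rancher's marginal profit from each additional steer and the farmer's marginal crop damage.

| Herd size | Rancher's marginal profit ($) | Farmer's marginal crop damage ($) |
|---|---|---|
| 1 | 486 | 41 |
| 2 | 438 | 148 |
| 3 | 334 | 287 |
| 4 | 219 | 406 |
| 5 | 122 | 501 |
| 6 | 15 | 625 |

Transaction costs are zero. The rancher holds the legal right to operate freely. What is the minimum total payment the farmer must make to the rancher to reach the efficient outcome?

$356

Left alone the rancher would choose level 6 (marginal profit stays positive).
Efficient level: k* = 3 (marginal profit ≥ marginal crop damage through 3).
The farmer must at least cover the rancher's forgone profit from cutting 6→3: 219 + 122 + 15 = 356.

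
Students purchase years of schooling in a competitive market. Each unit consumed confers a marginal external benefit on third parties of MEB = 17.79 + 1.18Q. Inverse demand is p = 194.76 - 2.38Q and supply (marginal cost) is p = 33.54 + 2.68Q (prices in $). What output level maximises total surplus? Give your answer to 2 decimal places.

Social marginal benefit = demand + MEB = 212.55 - 1.20Q.
Set SMB = MC: 212.55 - 1.20Q = 33.54 + 2.68Q → Q* = 46.1366.

Q* = 46.14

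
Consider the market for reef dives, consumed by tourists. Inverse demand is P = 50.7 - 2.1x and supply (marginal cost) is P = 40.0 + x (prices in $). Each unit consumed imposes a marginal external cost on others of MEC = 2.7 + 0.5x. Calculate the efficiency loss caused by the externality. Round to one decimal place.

Market equilibrium (private): 40.0 + x = 50.7 - 2.1x → x_m = 3.4516.
Social marginal benefit = demand − MEC = 48.0 - 2.6x.
Set SMB = MC: 48.0 - 2.6x = 40.0 + x → x* = 2.2222.
The welfare-loss triangle has base |x_m − x*| and height MEC(x_m) (the vertical gap between SMB and MC is zero at x* and MEC at x_m).
DWL = ½ × 1.2294 × 4.4258 = 2.7205.

DWL = $2.7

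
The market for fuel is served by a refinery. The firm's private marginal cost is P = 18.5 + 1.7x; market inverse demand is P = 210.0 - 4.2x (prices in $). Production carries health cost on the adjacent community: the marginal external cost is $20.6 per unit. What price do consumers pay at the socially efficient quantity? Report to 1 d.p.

Social marginal cost = private MC + MEC = 39.1 + 1.7x.
Set SMC = demand: 39.1 + 1.7x = 210.0 - 4.2x → x* = 28.9661.
Consumer price on the demand curve at x*: 210.0 − 4.2×28.9661 = 88.3424.

P = $88.3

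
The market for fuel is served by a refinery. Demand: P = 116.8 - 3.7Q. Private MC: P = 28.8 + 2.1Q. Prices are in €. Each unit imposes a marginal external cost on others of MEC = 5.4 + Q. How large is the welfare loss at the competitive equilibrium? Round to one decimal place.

Market equilibrium (private): 28.8 + 2.1Q = 116.8 - 3.7Q → Q_m = 15.1724.
Social marginal cost = private MC + MEC = 34.2 + 3.1Q.
Set SMC = demand: 34.2 + 3.1Q = 116.8 - 3.7Q → Q* = 12.1471.
The welfare-loss triangle has base |Q_m − Q*| and height MEC(Q_m) (the vertical gap between SMC and demand is zero at Q* and MEC at Q_m).
DWL = ½ × 3.0253 × 20.5724 = 31.1188.

DWL = €31.1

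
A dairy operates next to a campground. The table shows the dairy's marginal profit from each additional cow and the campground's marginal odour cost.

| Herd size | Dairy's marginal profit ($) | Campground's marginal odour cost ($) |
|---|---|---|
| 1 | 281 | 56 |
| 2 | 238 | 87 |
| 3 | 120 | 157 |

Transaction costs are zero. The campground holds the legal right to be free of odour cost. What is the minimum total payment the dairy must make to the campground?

$143

Efficient level: marginal profit ≥ marginal odour cost through level 2, so k* = 2.
With the campground holding the right, the dairy must at least compensate total damage at k*: 56 + 87 = 143.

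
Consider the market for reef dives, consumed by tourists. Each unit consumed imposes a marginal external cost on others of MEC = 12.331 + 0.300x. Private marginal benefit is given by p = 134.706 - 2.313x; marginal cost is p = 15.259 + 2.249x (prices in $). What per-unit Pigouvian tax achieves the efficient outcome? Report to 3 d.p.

Social marginal benefit = demand − MEC = 122.375 - 2.613x.
Set SMB = MC: 122.375 - 2.613x = 15.259 + 2.249x → x* = 22.0313.
The Pigouvian tax equals MEC at x*: 12.331 + 0.300×22.0313 = 18.9404.

tax = $18.940 per unit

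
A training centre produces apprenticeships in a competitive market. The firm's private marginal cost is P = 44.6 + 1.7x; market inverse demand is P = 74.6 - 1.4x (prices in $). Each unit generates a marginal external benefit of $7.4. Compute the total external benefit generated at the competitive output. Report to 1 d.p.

Market equilibrium (private): 44.6 + 1.7x = 74.6 - 1.4x → x_m = 9.6774.
Total external benefit = MEB × x_m = 7.4 × 9.6774 = 71.6128.

$71.6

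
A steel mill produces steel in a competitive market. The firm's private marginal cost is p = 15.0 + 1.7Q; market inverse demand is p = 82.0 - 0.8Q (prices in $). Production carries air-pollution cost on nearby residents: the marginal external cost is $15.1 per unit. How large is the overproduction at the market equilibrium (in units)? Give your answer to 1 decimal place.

Market equilibrium (private): 15.0 + 1.7Q = 82.0 - 0.8Q → Q_m = 26.8000.
Social marginal cost = private MC + MEC = 30.1 + 1.7Q.
Set SMC = demand: 30.1 + 1.7Q = 82.0 - 0.8Q → Q* = 20.7600.
Gap = |26.8000 − 20.7600| = 6.0400.

6.0 units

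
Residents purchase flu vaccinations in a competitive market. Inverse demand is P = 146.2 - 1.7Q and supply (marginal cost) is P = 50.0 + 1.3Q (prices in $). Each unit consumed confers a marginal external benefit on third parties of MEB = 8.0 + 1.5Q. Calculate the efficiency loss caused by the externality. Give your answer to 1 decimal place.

DWL = $1049.1

Market equilibrium (private): 50.0 + 1.3Q = 146.2 - 1.7Q → Q_m = 32.0667.
Social marginal benefit = demand + MEB = 154.2 - 0.2Q.
Set SMB = MC: 154.2 - 0.2Q = 50.0 + 1.3Q → Q* = 69.4667.
Between Q* and Q_m the wedge SMB − MC runs linearly from 0 to MEB(Q_m), so the loss is a triangle.
DWL = ½ × 37.4000 × 56.1000 = 1049.0700.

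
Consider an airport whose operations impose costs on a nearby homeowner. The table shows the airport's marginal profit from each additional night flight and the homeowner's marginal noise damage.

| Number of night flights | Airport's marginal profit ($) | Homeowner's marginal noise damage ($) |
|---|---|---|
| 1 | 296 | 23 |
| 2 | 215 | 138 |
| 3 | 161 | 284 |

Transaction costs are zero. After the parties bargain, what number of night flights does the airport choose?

Bargaining reaches the level where marginal profit last exceeds marginal noise damage.
That holds through level 2 (215 ≥ 138) but not at 3 (161 < 284).

2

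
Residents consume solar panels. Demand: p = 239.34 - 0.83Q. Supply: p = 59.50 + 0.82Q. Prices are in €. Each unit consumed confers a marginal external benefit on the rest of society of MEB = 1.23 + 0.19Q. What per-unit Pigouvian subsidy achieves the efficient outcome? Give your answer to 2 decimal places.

subsidy = €24.79 per unit

Social marginal benefit = demand + MEB = 240.57 - 0.64Q.
Set SMB = MC: 240.57 - 0.64Q = 59.50 + 0.82Q → Q* = 124.0205.
The Pigouvian subsidy equals MEB at Q*: 1.23 + 0.19×124.0205 = 24.7939.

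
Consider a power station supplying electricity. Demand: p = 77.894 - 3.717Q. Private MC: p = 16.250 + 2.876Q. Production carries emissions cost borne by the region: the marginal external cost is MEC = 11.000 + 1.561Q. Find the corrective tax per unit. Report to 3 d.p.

tax = 20.695 per unit

Social marginal cost = private MC + MEC = 27.250 + 4.437Q.
Set SMC = demand: 27.250 + 4.437Q = 77.894 - 3.717Q → Q* = 6.2109.
The Pigouvian tax equals MEC at Q*: 11.000 + 1.561×6.2109 = 20.6952.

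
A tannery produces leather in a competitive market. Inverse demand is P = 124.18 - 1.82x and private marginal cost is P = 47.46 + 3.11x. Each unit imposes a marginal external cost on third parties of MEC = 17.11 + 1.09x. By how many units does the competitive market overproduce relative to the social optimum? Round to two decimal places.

Market equilibrium (private): 47.46 + 3.11x = 124.18 - 1.82x → x_m = 15.5619.
Social marginal cost = private MC + MEC = 64.57 + 4.20x.
Set SMC = demand: 64.57 + 4.20x = 124.18 - 1.82x → x* = 9.9020.
Gap = |15.5619 − 9.9020| = 5.6599.

5.66 units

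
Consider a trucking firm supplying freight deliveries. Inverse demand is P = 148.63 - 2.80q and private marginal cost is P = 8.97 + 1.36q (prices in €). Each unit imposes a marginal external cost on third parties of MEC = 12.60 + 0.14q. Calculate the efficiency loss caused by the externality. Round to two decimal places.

Market equilibrium (private): 8.97 + 1.36q = 148.63 - 2.80q → q_m = 33.5721.
Social marginal cost = private MC + MEC = 21.57 + 1.50q.
Set SMC = demand: 21.57 + 1.50q = 148.63 - 2.80q → q* = 29.5488.
Between q* and q_m the wedge SMC − demand runs linearly from 0 to MEC(q_m), so the loss is a triangle.
DWL = ½ × 4.0233 × 17.3001 = 34.8017.

DWL = €34.80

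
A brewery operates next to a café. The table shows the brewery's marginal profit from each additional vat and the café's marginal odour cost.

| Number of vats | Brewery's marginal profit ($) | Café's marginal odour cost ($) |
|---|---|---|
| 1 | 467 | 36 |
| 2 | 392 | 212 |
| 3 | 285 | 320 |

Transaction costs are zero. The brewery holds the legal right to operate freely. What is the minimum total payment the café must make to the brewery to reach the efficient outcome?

$285

Left alone the brewery would choose level 3 (marginal profit stays positive).
Efficient level: k* = 2 (marginal profit ≥ marginal odour cost through 2).
The café must at least cover the brewery's forgone profit from cutting 3→2: 285 = 285.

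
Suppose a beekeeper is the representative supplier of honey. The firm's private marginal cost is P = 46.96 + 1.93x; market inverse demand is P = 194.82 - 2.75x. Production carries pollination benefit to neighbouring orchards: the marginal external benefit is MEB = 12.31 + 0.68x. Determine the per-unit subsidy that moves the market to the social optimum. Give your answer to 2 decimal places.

subsidy = 39.54 per unit

Social marginal cost = private MC − MEB = 34.65 + 1.25x.
Set SMC = demand: 34.65 + 1.25x = 194.82 - 2.75x → x* = 40.0425.
The Pigouvian subsidy equals MEB at x*: 12.31 + 0.68×40.0425 = 39.5389.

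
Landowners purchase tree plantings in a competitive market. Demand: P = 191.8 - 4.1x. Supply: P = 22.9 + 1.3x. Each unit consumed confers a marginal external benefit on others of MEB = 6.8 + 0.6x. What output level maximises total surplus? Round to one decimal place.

Social marginal benefit = demand + MEB = 198.6 - 3.5x.
Set SMB = MC: 198.6 - 3.5x = 22.9 + 1.3x → x* = 36.6042.

x* = 36.6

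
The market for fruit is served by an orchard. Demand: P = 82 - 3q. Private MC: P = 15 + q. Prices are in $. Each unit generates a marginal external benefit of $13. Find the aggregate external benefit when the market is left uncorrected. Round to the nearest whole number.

Market equilibrium (private): 15 + q = 82 - 3q → q_m = 16.7500.
Total external benefit = MEB × q_m = 13 × 16.7500 = 217.7500.

$218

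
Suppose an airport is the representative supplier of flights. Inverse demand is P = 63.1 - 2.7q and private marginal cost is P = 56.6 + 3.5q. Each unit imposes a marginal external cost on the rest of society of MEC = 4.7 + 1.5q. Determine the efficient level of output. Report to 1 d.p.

q* = 0.2

Social marginal cost = private MC + MEC = 61.3 + 5.0q.
Set SMC = demand: 61.3 + 5.0q = 63.1 - 2.7q → q* = 0.2338.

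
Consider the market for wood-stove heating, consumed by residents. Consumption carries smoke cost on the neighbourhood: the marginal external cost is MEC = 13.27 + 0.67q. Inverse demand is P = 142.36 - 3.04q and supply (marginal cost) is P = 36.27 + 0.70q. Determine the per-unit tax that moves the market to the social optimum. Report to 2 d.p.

Social marginal benefit = demand − MEC = 129.09 - 3.71q.
Set SMB = MC: 129.09 - 3.71q = 36.27 + 0.70q → q* = 21.0476.
The Pigouvian tax equals MEC at q*: 13.27 + 0.67×21.0476 = 27.3719.

tax = 27.37 per unit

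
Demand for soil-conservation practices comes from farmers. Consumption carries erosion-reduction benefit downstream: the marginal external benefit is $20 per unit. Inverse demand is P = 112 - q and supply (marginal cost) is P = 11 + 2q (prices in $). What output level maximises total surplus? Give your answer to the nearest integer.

Social marginal benefit = demand + MEB = 132 - q.
Set SMB = MC: 132 - q = 11 + 2q → q* = 40.3333.

q* = 40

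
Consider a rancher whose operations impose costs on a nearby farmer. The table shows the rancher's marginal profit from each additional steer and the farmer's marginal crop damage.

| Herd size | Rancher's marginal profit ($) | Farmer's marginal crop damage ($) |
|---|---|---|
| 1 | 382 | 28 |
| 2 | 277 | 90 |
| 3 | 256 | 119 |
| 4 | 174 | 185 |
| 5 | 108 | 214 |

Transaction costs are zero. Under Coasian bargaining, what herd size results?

Bargaining reaches the level where marginal profit last exceeds marginal crop damage.
That holds through level 3 (256 ≥ 119) but not at 4 (174 < 185).

3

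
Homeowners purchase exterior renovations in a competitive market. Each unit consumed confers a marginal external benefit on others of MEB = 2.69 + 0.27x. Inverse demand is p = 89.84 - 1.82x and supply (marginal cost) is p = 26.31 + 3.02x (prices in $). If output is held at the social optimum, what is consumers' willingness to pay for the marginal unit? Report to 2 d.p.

P = $63.47

Social marginal benefit = demand + MEB = 92.53 - 1.55x.
Set SMB = MC: 92.53 - 1.55x = 26.31 + 3.02x → x* = 14.4902.
Consumer price on the demand curve at x*: 89.84 − 1.82×14.4902 = 63.4678.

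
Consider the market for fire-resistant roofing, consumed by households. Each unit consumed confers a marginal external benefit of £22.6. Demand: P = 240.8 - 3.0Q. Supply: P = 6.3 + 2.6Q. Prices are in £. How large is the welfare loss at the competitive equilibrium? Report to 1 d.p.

Market equilibrium (private): 6.3 + 2.6Q = 240.8 - 3.0Q → Q_m = 41.8750.
Social marginal benefit = demand + MEB = 263.4 - 3.0Q.
Set SMB = MC: 263.4 - 3.0Q = 6.3 + 2.6Q → Q* = 45.9107.
The loss is the area between SMB and MC from Q* to Q_m; with linear curves that's a triangle of height MEB(Q_m).
DWL = ½ × 4.0357 × 22.6000 = 45.6034.

DWL = £45.6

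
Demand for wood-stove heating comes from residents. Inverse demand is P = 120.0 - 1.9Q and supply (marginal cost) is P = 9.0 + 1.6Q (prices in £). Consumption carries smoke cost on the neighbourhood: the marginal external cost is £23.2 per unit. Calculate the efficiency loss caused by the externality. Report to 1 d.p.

DWL = £76.9

Market equilibrium (private): 9.0 + 1.6Q = 120.0 - 1.9Q → Q_m = 31.7143.
Social marginal benefit = demand − MEC = 96.8 - 1.9Q.
Set SMB = MC: 96.8 - 1.9Q = 9.0 + 1.6Q → Q* = 25.0857.
The welfare-loss triangle has base |Q_m − Q*| and height MEC(Q_m) (the vertical gap between SMB and MC is zero at Q* and MEC at Q_m).
DWL = ½ × 6.6286 × 23.2000 = 76.8918.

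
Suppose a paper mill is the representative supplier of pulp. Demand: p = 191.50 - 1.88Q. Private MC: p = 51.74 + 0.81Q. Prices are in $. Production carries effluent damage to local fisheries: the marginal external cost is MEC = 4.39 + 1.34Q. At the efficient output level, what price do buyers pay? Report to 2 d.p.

Social marginal cost = private MC + MEC = 56.13 + 2.15Q.
Set SMC = demand: 56.13 + 2.15Q = 191.50 - 1.88Q → Q* = 33.5906.
Consumer price on the demand curve at Q*: 191.50 − 1.88×33.5906 = 128.3497.

P = $128.35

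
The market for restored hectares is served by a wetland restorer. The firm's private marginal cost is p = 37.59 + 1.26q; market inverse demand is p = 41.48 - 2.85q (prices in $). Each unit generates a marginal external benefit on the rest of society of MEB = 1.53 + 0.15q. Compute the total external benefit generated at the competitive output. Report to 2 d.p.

$1.52

Market equilibrium (private): 37.59 + 1.26q = 41.48 - 2.85q → q_m = 0.9465.
Total external benefit = ∫₀^{q_m} (1.53 + 0.15q) dq = 1.53×0.9465 + ½×0.15×0.9465² = 1.5153.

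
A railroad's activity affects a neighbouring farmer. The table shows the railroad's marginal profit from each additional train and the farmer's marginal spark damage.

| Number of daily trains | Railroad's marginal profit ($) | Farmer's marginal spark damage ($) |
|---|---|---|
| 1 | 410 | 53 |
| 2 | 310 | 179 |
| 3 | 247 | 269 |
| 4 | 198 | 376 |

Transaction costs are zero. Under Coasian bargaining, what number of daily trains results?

2

Bargaining reaches the level where marginal profit last exceeds marginal spark damage.
That holds through level 2 (310 ≥ 179) but not at 3 (247 < 269).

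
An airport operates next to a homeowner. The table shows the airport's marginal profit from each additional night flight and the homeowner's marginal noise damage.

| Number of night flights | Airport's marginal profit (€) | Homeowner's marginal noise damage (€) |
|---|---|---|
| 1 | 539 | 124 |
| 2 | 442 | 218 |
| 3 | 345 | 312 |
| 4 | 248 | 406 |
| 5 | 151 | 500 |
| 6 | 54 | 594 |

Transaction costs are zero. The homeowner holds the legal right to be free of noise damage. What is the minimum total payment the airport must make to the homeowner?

Efficient level: marginal profit ≥ marginal noise damage through level 3, so k* = 3.
With the homeowner holding the right, the airport must at least compensate total damage at k*: 124 + 218 + 312 = 654.

€654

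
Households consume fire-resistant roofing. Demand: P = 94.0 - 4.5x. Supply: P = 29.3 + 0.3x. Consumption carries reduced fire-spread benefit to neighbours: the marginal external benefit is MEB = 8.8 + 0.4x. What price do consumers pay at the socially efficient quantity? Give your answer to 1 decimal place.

Social marginal benefit = demand + MEB = 102.8 - 4.1x.
Set SMB = MC: 102.8 - 4.1x = 29.3 + 0.3x → x* = 16.7045.
Consumer price on the demand curve at x*: 94.0 − 4.5×16.7045 = 18.8298.

P = 18.8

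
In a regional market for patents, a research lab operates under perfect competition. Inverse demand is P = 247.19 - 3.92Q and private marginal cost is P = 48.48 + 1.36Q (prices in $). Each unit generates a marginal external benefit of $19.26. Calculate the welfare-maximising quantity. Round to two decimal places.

Q* = 41.28

Social marginal cost = private MC − MEB = 29.22 + 1.36Q.
Set SMC = demand: 29.22 + 1.36Q = 247.19 - 3.92Q → Q* = 41.2822.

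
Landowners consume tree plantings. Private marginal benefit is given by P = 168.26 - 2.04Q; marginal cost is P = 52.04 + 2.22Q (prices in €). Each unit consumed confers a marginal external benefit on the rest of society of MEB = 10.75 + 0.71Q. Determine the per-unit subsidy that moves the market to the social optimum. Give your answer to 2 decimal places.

Social marginal benefit = demand + MEB = 179.01 - 1.33Q.
Set SMB = MC: 179.01 - 1.33Q = 52.04 + 2.22Q → Q* = 35.7662.
The Pigouvian subsidy equals MEB at Q*: 10.75 + 0.71×35.7662 = 36.1440.

subsidy = €36.14 per unit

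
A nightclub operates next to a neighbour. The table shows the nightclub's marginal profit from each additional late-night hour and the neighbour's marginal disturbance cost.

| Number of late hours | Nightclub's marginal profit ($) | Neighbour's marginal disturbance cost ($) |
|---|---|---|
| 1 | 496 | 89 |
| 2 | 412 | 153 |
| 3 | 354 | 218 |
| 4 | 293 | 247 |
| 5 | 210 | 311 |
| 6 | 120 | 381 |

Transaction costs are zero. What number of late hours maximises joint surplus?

Bargaining reaches the level where marginal profit last exceeds marginal disturbance cost.
That holds through level 4 (293 ≥ 247) but not at 5 (210 < 311).

4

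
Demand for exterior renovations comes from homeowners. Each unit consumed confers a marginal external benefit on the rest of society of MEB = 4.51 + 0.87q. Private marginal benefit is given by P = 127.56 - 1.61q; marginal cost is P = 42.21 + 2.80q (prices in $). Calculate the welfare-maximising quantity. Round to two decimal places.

Social marginal benefit = demand + MEB = 132.07 - 0.74q.
Set SMB = MC: 132.07 - 0.74q = 42.21 + 2.80q → q* = 25.3842.

q* = 25.38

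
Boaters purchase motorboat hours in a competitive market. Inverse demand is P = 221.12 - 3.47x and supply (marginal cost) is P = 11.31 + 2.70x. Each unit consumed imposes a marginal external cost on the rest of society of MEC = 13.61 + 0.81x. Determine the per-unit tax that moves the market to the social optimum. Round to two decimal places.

tax = 36.38 per unit

Social marginal benefit = demand − MEC = 207.51 - 4.28x.
Set SMB = MC: 207.51 - 4.28x = 11.31 + 2.70x → x* = 28.1089.
The Pigouvian tax equals MEC at x*: 13.61 + 0.81×28.1089 = 36.3782.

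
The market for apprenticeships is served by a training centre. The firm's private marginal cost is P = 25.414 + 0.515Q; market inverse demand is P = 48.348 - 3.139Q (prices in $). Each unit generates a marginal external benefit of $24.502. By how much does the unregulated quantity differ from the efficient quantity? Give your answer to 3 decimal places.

6.706 units

Market equilibrium (private): 25.414 + 0.515Q = 48.348 - 3.139Q → Q_m = 6.2764.
Social marginal cost = private MC − MEB = 0.912 + 0.515Q.
Set SMC = demand: 0.912 + 0.515Q = 48.348 - 3.139Q → Q* = 12.9819.
Gap = |6.2764 − 12.9819| = 6.7055.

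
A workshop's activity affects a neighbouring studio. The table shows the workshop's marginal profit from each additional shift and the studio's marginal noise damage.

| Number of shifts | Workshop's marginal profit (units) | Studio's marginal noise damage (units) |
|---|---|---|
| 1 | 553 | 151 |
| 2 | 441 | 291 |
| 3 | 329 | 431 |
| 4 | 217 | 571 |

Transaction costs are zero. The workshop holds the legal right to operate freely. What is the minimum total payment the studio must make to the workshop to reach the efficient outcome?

Left alone the workshop would choose level 4 (marginal profit stays positive).
Efficient level: k* = 2 (marginal profit ≥ marginal noise damage through 2).
The studio must at least cover the workshop's forgone profit from cutting 4→2: 329 + 217 = 546.

546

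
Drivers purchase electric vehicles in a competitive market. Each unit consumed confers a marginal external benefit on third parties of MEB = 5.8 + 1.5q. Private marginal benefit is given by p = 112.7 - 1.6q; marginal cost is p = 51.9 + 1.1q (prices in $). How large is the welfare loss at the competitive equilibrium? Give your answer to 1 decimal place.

DWL = $652.7

Market equilibrium (private): 51.9 + 1.1q = 112.7 - 1.6q → q_m = 22.5185.
Social marginal benefit = demand + MEB = 118.5 - 0.1q.
Set SMB = MC: 118.5 - 0.1q = 51.9 + 1.1q → q* = 55.5000.
The loss is the area between SMB and MC from q* to q_m; with linear curves that's a triangle of height MEB(q_m).
DWL = ½ × 32.9815 × 39.5778 = 652.6676.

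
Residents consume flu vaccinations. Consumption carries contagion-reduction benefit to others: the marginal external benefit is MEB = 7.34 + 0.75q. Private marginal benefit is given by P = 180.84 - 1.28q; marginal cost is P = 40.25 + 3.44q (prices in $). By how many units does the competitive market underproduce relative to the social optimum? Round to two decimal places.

Market equilibrium (private): 40.25 + 3.44q = 180.84 - 1.28q → q_m = 29.7860.
Social marginal benefit = demand + MEB = 188.18 - 0.53q.
Set SMB = MC: 188.18 - 0.53q = 40.25 + 3.44q → q* = 37.2620.
Gap = |29.7860 − 37.2620| = 7.4760.

7.48 units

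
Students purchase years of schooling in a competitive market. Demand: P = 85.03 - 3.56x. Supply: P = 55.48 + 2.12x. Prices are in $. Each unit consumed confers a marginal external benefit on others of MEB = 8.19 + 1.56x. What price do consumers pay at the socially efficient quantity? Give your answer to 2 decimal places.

Social marginal benefit = demand + MEB = 93.22 - 2.00x.
Set SMB = MC: 93.22 - 2.00x = 55.48 + 2.12x → x* = 9.1602.
Consumer price on the demand curve at x*: 85.03 − 3.56×9.1602 = 52.4197.

P = $52.42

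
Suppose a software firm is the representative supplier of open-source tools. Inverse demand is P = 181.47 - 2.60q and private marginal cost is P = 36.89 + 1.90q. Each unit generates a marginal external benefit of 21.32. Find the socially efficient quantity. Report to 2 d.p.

Social marginal cost = private MC − MEB = 15.57 + 1.90q.
Set SMC = demand: 15.57 + 1.90q = 181.47 - 2.60q → q* = 36.8667.

q* = 36.87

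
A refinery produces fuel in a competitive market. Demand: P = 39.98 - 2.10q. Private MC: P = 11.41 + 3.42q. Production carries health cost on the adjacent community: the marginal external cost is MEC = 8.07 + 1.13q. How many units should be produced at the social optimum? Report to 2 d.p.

Social marginal cost = private MC + MEC = 19.48 + 4.55q.
Set SMC = demand: 19.48 + 4.55q = 39.98 - 2.10q → q* = 3.0827.

q* = 3.08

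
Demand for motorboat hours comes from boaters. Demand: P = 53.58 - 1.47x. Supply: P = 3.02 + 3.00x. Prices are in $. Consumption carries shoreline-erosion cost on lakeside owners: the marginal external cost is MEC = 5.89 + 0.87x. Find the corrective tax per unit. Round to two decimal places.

Social marginal benefit = demand − MEC = 47.69 - 2.34x.
Set SMB = MC: 47.69 - 2.34x = 3.02 + 3.00x → x* = 8.3652.
The Pigouvian tax equals MEC at x*: 5.89 + 0.87×8.3652 = 13.1677.

tax = $13.17 per unit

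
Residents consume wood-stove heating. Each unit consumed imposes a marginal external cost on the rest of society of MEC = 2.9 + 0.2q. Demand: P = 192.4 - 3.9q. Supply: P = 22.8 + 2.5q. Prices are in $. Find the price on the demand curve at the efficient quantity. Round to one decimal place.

P = $93.9

Social marginal benefit = demand − MEC = 189.5 - 4.1q.
Set SMB = MC: 189.5 - 4.1q = 22.8 + 2.5q → q* = 25.2576.
Consumer price on the demand curve at q*: 192.4 − 3.9×25.2576 = 93.8954.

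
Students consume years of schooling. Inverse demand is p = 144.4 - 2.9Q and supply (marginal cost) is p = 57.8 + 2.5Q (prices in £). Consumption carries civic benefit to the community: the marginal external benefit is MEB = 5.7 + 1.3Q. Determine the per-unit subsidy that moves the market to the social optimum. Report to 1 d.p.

subsidy = £35.0 per unit

Social marginal benefit = demand + MEB = 150.1 - 1.6Q.
Set SMB = MC: 150.1 - 1.6Q = 57.8 + 2.5Q → Q* = 22.5122.
The Pigouvian subsidy equals MEB at Q*: 5.7 + 1.3×22.5122 = 34.9659.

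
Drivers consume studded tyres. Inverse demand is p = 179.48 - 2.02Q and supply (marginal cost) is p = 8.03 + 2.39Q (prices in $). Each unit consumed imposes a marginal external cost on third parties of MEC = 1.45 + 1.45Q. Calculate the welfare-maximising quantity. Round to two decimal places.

Q* = 29.01

Social marginal benefit = demand − MEC = 178.03 - 3.47Q.
Set SMB = MC: 178.03 - 3.47Q = 8.03 + 2.39Q → Q* = 29.0102.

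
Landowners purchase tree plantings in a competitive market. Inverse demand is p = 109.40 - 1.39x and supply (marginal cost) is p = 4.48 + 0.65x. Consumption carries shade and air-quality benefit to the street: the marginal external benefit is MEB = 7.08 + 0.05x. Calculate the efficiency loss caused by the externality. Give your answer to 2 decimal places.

DWL = 23.41

Market equilibrium (private): 4.48 + 0.65x = 109.40 - 1.39x → x_m = 51.4314.
Social marginal benefit = demand + MEB = 116.48 - 1.34x.
Set SMB = MC: 116.48 - 1.34x = 4.48 + 0.65x → x* = 56.2814.
Between x* and x_m the wedge SMB − MC runs linearly from 0 to MEB(x_m), so the loss is a triangle.
DWL = ½ × 4.8500 × 9.6516 = 23.4051.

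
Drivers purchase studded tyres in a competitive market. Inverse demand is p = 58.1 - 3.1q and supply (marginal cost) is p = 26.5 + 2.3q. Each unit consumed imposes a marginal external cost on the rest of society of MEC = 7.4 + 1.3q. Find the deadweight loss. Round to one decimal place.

Market equilibrium (private): 26.5 + 2.3q = 58.1 - 3.1q → q_m = 5.8519.
Social marginal benefit = demand − MEC = 50.7 - 4.4q.
Set SMB = MC: 50.7 - 4.4q = 26.5 + 2.3q → q* = 3.6119.
The welfare-loss triangle has base |q_m − q*| and height MEC(q_m) (the vertical gap between SMB and MC is zero at q* and MEC at q_m).
DWL = ½ × 2.2400 × 15.0074 = 16.8083.

DWL = 16.8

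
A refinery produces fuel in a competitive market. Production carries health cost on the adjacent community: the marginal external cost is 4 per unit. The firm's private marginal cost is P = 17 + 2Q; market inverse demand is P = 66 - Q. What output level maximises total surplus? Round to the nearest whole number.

Q* = 15

Social marginal cost = private MC + MEC = 21 + 2Q.
Set SMC = demand: 21 + 2Q = 66 - Q → Q* = 15.0000.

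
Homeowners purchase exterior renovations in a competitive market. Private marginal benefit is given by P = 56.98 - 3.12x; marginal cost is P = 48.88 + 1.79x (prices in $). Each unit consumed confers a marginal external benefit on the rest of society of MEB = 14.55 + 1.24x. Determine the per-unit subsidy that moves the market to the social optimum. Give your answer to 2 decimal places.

subsidy = $22.20 per unit

Social marginal benefit = demand + MEB = 71.53 - 1.88x.
Set SMB = MC: 71.53 - 1.88x = 48.88 + 1.79x → x* = 6.1717.
The Pigouvian subsidy equals MEB at x*: 14.55 + 1.24×6.1717 = 22.2029.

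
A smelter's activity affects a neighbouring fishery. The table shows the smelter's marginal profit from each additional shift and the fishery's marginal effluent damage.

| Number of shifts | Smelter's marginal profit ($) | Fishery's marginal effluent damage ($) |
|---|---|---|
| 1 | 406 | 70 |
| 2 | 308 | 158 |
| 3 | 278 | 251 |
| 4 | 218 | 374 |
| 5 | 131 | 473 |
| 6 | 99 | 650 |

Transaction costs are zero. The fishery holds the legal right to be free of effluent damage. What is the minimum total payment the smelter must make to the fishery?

Efficient level: marginal profit ≥ marginal effluent damage through level 3, so k* = 3.
With the fishery holding the right, the smelter must at least compensate total damage at k*: 70 + 158 + 251 = 479.

$479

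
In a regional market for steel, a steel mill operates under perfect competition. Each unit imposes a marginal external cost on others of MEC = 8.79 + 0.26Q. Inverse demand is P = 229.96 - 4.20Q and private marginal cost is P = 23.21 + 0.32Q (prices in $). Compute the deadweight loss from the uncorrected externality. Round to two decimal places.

Market equilibrium (private): 23.21 + 0.32Q = 229.96 - 4.20Q → Q_m = 45.7412.
Social marginal cost = private MC + MEC = 32.00 + 0.58Q.
Set SMC = demand: 32.00 + 0.58Q = 229.96 - 4.20Q → Q* = 41.4142.
The welfare-loss triangle has base |Q_m − Q*| and height MEC(Q_m) (the vertical gap between SMC and demand is zero at Q* and MEC at Q_m).
DWL = ½ × 4.3270 × 20.6827 = 44.7470.

DWL = $44.75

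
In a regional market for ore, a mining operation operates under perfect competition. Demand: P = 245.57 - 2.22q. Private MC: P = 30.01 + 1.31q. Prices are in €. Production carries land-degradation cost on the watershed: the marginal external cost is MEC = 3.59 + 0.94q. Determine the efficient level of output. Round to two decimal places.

Social marginal cost = private MC + MEC = 33.60 + 2.25q.
Set SMC = demand: 33.60 + 2.25q = 245.57 - 2.22q → q* = 47.4206.

q* = 47.42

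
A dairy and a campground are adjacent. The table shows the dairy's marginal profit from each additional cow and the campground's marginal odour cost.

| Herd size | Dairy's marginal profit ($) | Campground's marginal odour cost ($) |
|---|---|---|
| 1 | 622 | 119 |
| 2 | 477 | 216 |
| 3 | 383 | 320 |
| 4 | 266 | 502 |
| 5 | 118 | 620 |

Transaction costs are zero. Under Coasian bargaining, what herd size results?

3

Bargaining reaches the level where marginal profit last exceeds marginal odour cost.
That holds through level 3 (383 ≥ 320) but not at 4 (266 < 502).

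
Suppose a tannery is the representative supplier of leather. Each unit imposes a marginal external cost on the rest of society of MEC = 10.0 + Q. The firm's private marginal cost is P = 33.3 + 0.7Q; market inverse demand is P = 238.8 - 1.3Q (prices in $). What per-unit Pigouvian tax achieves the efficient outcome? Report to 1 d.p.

Social marginal cost = private MC + MEC = 43.3 + 1.7Q.
Set SMC = demand: 43.3 + 1.7Q = 238.8 - 1.3Q → Q* = 65.1667.
The Pigouvian tax equals MEC at Q*: 10.0 + 1.0×65.1667 = 75.1667.

tax = $75.2 per unit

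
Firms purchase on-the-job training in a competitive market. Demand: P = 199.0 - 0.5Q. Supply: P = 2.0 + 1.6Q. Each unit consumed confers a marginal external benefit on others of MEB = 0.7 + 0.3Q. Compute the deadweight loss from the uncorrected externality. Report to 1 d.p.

DWL = 231.1

Market equilibrium (private): 2.0 + 1.6Q = 199.0 - 0.5Q → Q_m = 93.8095.
Social marginal benefit = demand + MEB = 199.7 - 0.2Q.
Set SMB = MC: 199.7 - 0.2Q = 2.0 + 1.6Q → Q* = 109.8333.
The welfare-loss triangle has base |Q_m − Q*| and height MEB(Q_m) (the vertical gap between SMB and MC is zero at Q* and MEB at Q_m).
DWL = ½ × 16.0238 × 28.8429 = 231.0864.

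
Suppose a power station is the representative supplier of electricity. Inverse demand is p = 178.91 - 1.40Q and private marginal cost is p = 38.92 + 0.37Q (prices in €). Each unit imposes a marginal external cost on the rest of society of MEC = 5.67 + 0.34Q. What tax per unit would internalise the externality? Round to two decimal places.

tax = €27.31 per unit

Social marginal cost = private MC + MEC = 44.59 + 0.71Q.
Set SMC = demand: 44.59 + 0.71Q = 178.91 - 1.40Q → Q* = 63.6588.
The Pigouvian tax equals MEC at Q*: 5.67 + 0.34×63.6588 = 27.3140.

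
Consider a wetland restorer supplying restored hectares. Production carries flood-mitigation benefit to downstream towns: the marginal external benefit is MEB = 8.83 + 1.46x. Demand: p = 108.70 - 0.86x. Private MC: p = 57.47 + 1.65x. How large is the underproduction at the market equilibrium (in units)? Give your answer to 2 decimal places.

Market equilibrium (private): 57.47 + 1.65x = 108.70 - 0.86x → x_m = 20.4104.
Social marginal cost = private MC − MEB = 48.64 + 0.19x.
Set SMC = demand: 48.64 + 0.19x = 108.70 - 0.86x → x* = 57.2000.
Gap = |20.4104 − 57.2000| = 36.7896.

36.79 units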